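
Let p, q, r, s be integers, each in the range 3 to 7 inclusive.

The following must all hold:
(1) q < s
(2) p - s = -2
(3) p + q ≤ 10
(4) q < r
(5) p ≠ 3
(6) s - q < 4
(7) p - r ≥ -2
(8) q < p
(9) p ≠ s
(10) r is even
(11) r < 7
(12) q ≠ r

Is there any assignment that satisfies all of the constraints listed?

Satisfiable

One satisfying assignment is p = 4, q = 3, r = 6, s = 6.
For the less obvious constraints — constraint 2: p - s = -2; constraint 3: p + q = 7; constraint 6: s - q = 3 — and the others hold by inspection.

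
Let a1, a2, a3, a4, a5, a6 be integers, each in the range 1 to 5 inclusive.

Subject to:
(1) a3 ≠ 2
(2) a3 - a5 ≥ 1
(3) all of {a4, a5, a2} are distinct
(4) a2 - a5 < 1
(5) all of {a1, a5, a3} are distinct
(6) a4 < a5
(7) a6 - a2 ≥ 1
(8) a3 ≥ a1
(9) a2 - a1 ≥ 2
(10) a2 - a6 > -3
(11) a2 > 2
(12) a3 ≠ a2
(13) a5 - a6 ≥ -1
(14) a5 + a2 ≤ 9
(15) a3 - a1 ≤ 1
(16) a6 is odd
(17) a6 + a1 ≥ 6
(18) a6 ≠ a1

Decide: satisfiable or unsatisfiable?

Unsatisfiable

Constraints 2, 7, 9, 13, and 15 give a2 − a1 ≥ 2, a1 − a3 ≥ -1, a3 − a5 ≥ 1, a5 − a6 ≥ -1, a6 − a2 ≥ 1.
Adding all 5 inequalities: the left sides telescope to 0, and the right sides sum to 2 + (-1) + 1 + (-1) + 1 = 2. So 0 ≥ 2, which is false.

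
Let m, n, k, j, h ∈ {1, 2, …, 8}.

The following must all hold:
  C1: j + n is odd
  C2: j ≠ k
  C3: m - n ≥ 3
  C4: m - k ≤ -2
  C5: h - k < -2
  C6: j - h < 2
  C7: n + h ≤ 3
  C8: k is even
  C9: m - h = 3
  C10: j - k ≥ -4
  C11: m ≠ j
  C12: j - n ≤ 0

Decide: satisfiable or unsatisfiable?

Unsatisfiable

Constraints 3, 4, 10, and 12 give k − m ≥ 2, m − n ≥ 3, n − j ≥ 0, j − k ≥ -4.
Adding all 4 inequalities: the left sides telescope to 0, and the right sides sum to 2 + 3 + 0 + (-4) = 1. So 0 ≥ 1, which is false.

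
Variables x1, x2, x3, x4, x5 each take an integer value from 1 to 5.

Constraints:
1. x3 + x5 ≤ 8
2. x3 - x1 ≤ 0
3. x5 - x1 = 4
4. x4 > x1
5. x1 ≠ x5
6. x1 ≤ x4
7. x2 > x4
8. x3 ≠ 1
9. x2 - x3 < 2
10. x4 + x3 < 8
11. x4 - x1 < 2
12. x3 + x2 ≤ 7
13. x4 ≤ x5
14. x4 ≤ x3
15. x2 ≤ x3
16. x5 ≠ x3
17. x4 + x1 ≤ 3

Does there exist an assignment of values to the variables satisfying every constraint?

Unsatisfiable

Constraints 2, 4, 7, and 15 give x3 ≤ x1, x1 < x4, x4 < x2, x2 ≤ x3. Chaining: x3 ≤ x1 < x4 < x2 ≤ x3, which forces x3 < x3 — impossible.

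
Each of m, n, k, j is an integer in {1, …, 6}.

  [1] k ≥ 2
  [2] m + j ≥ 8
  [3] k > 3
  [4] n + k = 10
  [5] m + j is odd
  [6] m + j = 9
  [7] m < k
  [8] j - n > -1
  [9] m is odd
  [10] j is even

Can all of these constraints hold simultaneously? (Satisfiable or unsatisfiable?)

Satisfiable

Try m = 3, n = 5, k = 5, j = 6.
Check constraint 2: m + j = 9; constraint 4: n + k = 10; constraint 6: m + j = 9. The remaining constraints are straightforward to verify.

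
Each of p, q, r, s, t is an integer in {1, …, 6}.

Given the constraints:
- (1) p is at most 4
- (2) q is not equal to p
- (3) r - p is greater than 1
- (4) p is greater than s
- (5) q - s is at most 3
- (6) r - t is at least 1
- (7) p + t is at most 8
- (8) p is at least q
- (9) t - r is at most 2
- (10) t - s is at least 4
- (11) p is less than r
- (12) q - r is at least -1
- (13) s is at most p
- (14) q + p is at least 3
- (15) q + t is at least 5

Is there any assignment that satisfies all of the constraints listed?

Unsatisfiable

Constraints 5, 6, 10, and 12 give r − t ≥ 1, t − s ≥ 4, s − q ≥ -3, q − r ≥ -1.
Adding all 4 inequalities: the left sides telescope to 0, and the right sides sum to 1 + 4 + (-3) + (-1) = 1. So 0 ≥ 1, which is false.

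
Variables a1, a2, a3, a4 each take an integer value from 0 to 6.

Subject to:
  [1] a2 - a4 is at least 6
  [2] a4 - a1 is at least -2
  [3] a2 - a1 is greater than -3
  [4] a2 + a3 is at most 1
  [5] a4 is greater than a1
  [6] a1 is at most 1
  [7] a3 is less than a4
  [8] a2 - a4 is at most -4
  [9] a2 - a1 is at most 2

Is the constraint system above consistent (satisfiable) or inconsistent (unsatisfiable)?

Constraints 1, 2, and 9 give a4 − a1 ≥ -2, a1 − a2 ≥ -2, a2 − a4 ≥ 6.
Adding all 3 inequalities: the left sides telescope to 0, and the right sides sum to (-2) + (-2) + 6 = 2. So 0 ≥ 2, which is false.

Unsatisfiable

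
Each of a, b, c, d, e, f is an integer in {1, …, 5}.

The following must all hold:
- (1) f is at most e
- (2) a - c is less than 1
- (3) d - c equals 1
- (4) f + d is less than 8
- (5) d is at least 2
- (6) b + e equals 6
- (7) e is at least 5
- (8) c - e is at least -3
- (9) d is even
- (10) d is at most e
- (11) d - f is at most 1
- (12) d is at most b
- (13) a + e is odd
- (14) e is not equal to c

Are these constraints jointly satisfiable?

Unsatisfiable

From constraints 5 and 12: b ≥ d ≥ 2. From constraint 7: e ≥ 5. Hence b + e ≥ 7. But constraint 6 requires b + e = 6, and 6 < 7. Contradiction.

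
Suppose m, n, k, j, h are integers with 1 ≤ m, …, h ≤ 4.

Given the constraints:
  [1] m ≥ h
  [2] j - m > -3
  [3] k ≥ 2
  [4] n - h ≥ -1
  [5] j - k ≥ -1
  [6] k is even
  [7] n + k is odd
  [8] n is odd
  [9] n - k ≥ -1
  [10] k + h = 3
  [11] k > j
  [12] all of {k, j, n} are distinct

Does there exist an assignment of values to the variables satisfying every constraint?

The assignment m = 1, n = 3, k = 2, j = 1, h = 1 works:
  constraint 2 holds since j - m = 0.
  constraint 4 holds since n - h = 2.
The rest check out directly.

Satisfiable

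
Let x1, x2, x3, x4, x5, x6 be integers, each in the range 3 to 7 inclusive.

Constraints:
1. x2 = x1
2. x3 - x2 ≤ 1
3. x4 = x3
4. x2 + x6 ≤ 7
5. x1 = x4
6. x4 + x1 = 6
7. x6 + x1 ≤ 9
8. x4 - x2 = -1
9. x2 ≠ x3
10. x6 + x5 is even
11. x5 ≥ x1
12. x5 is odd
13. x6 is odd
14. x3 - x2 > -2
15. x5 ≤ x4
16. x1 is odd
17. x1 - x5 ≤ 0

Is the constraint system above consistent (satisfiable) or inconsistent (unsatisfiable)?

Unsatisfiable

From constraints 1, 3, and 5, x2 = x1 = x4 = x3, so x2 = x3. But constraint 9 says x2 ≠ x3. Contradiction.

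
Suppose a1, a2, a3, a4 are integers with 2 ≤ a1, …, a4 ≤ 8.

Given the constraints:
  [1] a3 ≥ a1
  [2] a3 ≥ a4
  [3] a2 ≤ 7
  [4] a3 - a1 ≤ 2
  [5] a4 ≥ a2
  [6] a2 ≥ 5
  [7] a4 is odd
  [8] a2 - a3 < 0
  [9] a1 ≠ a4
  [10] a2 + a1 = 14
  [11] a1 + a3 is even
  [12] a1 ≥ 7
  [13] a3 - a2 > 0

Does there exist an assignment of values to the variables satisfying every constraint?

Satisfiable

Take a1 = 8, a2 = 6, a3 = 8, a4 = 7. Then constraint 4: a3 - a1 = 0; constraint 8: a2 - a3 = -2; constraint 10: a2 + a1 = 14, and every other listed constraint is also met.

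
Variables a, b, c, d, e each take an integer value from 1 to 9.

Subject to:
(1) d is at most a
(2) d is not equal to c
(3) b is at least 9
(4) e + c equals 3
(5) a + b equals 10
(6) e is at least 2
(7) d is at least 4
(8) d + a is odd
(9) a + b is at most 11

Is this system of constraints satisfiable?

From constraints 1 and 7: a ≥ d ≥ 4. From constraint 3: b ≥ 9. Hence a + b ≥ 13. But constraint 9 requires a + b ≤ 11, and 11 < 13. Contradiction.

Unsatisfiable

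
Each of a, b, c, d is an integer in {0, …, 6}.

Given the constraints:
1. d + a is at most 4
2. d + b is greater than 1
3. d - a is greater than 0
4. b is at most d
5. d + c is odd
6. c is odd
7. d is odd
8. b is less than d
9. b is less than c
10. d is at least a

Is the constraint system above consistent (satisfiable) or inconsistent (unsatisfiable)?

Unsatisfiable

Constraint 7 makes d odd and constraint 6 makes c odd, so d + c must be even. Constraint 5 says d + c is odd — contradiction.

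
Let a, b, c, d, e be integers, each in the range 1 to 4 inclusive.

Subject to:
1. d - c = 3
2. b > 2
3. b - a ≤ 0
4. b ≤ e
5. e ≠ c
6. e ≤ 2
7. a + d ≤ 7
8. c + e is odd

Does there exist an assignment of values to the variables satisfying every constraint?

Unsatisfiable

From constraint 2: b ≥ 3. From constraints 4 and 6: b ≤ e and e ≤ 2, so b ≤ 2. But 2 < 3, so no value of b works.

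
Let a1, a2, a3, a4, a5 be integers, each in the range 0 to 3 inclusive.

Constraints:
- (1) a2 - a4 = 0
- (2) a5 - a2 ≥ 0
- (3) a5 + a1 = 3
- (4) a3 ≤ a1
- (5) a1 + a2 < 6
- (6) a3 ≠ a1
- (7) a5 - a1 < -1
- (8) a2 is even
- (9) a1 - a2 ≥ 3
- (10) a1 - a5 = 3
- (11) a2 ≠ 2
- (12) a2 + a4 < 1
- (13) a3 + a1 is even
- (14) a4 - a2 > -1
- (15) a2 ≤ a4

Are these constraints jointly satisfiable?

Satisfiable

One satisfying assignment is a1 = 3, a2 = 0, a3 = 1, a4 = 0, a5 = 0.
For the less obvious constraints — constraint 1: a2 - a4 = 0; constraint 2: a5 - a2 = 0; constraint 3: a5 + a1 = 3 — and the others hold by inspection.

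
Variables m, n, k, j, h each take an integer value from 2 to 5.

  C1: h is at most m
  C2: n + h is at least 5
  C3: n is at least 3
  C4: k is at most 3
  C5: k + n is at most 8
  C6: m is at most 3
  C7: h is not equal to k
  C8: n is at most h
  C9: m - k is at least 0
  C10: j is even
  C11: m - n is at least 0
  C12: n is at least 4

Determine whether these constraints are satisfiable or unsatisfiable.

From constraints 8 and 12: h ≥ n and n ≥ 4, so h ≥ 4. From constraints 1 and 6: h ≤ m and m ≤ 3, so h ≤ 3. But 3 < 4, so no value of h works.

Unsatisfiable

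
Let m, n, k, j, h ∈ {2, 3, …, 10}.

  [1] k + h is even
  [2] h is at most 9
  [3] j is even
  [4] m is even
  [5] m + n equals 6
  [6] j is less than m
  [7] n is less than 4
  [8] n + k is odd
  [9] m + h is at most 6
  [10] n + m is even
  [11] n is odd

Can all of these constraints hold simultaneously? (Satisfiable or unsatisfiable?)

Constraint 11 makes n odd and constraint 4 makes m even, so n + m must be odd. Constraint 10 says n + m is even — contradiction.

Unsatisfiable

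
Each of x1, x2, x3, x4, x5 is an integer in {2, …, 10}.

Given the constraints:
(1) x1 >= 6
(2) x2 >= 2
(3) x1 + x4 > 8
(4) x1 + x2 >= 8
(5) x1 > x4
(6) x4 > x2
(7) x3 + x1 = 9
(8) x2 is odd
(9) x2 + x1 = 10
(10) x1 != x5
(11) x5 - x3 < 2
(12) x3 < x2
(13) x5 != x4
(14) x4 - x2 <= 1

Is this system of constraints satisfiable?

The assignment x1 = 7, x2 = 3, x3 = 2, x4 = 4, x5 = 3 works:
  constraint 3 holds since x1 + x4 = 11.
  constraint 4 holds since x1 + x2 = 10.
The rest check out directly.

Satisfiable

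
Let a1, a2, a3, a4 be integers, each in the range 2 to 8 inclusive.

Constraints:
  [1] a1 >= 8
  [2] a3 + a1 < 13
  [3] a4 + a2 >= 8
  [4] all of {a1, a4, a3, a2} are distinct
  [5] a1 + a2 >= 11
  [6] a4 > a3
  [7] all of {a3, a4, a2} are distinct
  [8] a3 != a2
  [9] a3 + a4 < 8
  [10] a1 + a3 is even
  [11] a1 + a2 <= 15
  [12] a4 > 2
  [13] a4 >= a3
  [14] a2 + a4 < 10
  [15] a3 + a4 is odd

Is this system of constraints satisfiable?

Take a1 = 8, a2 = 4, a3 = 2, a4 = 5. Then constraint 2: a3 + a1 = 10; constraint 3: a4 + a2 = 9, and every other listed constraint is also met.

Satisfiable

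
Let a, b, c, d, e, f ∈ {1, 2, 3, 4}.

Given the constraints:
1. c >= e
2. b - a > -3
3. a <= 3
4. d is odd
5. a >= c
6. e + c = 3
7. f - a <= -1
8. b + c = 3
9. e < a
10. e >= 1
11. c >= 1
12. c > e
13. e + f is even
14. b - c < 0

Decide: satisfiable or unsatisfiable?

Satisfiable

Try a = 3, b = 1, c = 2, d = 1, e = 1, f = 1.
Check constraint 2: b - a = -2; constraint 6: e + c = 3. The remaining constraints are straightforward to verify.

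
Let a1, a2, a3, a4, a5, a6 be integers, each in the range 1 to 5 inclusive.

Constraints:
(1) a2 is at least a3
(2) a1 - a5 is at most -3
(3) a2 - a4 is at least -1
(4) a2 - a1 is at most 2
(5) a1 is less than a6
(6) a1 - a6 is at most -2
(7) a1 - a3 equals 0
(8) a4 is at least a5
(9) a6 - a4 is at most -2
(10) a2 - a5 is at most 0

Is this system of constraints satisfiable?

Unsatisfiable

Constraints 3, 4, 6, and 9 give a2 − a4 ≥ -1, a4 − a6 ≥ 2, a6 − a1 ≥ 2, a1 − a2 ≥ -2.
Adding all 4 inequalities: the left sides telescope to 0, and the right sides sum to (-1) + 2 + 2 + (-2) = 1. So 0 ≥ 1, which is false.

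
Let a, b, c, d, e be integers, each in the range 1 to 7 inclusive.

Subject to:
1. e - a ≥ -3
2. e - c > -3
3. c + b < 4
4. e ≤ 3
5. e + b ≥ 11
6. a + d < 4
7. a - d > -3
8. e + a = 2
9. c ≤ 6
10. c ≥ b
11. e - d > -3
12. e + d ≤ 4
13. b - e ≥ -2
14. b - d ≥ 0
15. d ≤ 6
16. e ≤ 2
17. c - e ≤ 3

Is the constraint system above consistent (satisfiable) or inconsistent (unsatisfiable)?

From constraint 4: e ≤ 3. From constraints 9 and 10: b ≤ c ≤ 6. Hence e + b ≤ 9. But constraint 5 requires e + b ≥ 11, and 11 > 9. Contradiction.

Unsatisfiable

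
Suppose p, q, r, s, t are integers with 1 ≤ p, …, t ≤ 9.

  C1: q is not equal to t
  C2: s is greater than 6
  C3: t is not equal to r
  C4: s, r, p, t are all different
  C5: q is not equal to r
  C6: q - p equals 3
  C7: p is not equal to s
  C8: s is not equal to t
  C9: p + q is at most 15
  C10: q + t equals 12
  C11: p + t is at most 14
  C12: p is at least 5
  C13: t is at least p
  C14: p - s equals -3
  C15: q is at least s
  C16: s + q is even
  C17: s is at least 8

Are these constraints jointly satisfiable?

From constraints 15 and 17: q ≥ s ≥ 8. From constraints 12 and 13: t ≥ p ≥ 5. Hence q + t ≥ 13. But constraint 10 requires q + t = 12, and 12 < 13. Contradiction.

Unsatisfiable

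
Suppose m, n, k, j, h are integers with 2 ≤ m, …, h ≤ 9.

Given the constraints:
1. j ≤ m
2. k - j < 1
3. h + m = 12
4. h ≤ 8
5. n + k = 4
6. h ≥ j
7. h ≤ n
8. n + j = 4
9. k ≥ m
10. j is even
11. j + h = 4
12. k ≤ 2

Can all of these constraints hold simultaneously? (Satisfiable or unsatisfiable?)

From constraint 4: h ≤ 8. From constraints 9 and 12: m ≤ k ≤ 2. Hence h + m ≤ 10. But constraint 3 requires h + m = 12, and 12 > 10. Contradiction.

Unsatisfiable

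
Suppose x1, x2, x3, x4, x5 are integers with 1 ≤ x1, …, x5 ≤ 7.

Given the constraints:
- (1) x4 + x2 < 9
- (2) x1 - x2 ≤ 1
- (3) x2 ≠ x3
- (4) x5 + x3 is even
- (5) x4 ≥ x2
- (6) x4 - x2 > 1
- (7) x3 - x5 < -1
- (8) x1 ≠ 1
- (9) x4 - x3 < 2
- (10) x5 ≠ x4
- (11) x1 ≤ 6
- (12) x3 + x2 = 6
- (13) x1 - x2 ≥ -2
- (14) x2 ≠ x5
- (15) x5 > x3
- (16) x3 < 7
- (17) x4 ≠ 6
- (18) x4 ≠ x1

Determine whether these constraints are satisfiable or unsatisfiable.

One satisfying assignment is x1 = 2, x2 = 2, x3 = 4, x4 = 4, x5 = 6.
For the less obvious constraints — constraint 1: x4 + x2 = 6; constraint 2: x1 - x2 = 0; constraint 6: x4 - x2 = 2 — and the others hold by inspection.

Satisfiable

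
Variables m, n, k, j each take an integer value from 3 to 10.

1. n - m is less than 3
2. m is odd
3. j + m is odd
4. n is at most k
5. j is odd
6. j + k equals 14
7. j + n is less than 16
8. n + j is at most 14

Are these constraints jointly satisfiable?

Unsatisfiable

Constraint 5 makes j odd and constraint 2 makes m odd, so j + m must be even. Constraint 3 says j + m is odd — contradiction.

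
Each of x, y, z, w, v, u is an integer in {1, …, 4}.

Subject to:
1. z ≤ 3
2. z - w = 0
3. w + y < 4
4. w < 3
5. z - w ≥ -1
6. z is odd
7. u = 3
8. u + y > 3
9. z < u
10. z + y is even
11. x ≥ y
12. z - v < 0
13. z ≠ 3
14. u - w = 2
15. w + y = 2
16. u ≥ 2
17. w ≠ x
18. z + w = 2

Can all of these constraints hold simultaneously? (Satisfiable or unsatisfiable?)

Setting (x, y, z, w, v, u) = (2, 1, 1, 1, 2, 3) satisfies everything: constraint 2: z - w = 0; constraint 3: w + y = 2; constraint 5: z - w = 0, and the others follow.

Satisfiable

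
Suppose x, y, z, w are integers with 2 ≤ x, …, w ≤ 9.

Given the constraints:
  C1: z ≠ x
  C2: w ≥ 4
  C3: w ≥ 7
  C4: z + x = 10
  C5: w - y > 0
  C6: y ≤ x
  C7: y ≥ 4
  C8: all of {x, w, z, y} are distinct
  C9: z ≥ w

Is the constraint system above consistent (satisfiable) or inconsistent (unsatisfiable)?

Unsatisfiable

From constraints 3 and 9: z ≥ w ≥ 7. From constraints 6 and 7: x ≥ y ≥ 4. Hence z + x ≥ 11. But constraint 4 requires z + x = 10, and 10 < 11. Contradiction.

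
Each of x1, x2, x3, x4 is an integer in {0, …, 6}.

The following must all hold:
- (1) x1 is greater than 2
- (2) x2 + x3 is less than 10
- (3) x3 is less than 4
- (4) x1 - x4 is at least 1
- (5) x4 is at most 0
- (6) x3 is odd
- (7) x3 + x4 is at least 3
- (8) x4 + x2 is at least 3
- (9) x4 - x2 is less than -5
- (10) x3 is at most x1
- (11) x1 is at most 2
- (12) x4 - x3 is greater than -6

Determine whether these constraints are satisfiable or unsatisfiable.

From constraints 10 and 11: x3 ≤ x1 ≤ 2. From constraint 5: x4 ≤ 0. Hence x3 + x4 ≤ 2. But constraint 7 requires x3 + x4 ≥ 3, and 3 > 2. Contradiction.

Unsatisfiable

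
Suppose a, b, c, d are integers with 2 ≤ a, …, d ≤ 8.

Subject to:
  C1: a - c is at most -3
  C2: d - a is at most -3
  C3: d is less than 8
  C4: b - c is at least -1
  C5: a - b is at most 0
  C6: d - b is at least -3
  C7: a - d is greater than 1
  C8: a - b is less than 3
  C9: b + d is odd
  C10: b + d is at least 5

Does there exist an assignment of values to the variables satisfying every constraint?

Constraints 1, 2, 4, and 6 give b − c ≥ -1, c − a ≥ 3, a − d ≥ 3, d − b ≥ -3.
Adding all 4 inequalities: the left sides telescope to 0, and the right sides sum to (-1) + 3 + 3 + (-3) = 2. So 0 ≥ 2, which is false.

Unsatisfiable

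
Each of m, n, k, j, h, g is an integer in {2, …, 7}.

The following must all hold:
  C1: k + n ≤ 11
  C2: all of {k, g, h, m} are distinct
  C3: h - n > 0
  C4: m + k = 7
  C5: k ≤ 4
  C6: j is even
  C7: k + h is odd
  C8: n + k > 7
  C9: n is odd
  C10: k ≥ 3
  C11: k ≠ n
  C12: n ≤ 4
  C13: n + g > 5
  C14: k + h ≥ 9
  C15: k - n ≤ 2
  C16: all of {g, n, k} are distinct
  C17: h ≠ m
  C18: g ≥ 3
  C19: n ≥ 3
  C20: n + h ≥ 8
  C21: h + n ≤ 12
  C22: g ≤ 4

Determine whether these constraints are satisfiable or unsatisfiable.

Constraints 5, 10, 12, 18, 19, and 22 confine each of g, n, k to the 2 values {3, 4}.
Constraint 16 requires all 3 of them to be distinct, but only 2 values are available — impossible by the pigeonhole principle.

Unsatisfiable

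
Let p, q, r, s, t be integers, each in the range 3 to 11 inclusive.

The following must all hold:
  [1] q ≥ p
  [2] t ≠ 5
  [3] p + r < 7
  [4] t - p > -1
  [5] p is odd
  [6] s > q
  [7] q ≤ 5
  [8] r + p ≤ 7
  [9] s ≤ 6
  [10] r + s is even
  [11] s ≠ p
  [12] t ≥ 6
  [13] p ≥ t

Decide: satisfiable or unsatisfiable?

From constraints 12 and 13: p ≥ t and t ≥ 6, so p ≥ 6. From constraints 1 and 7: p ≤ q and q ≤ 5, so p ≤ 5. But 5 < 6, so no value of p works.

Unsatisfiable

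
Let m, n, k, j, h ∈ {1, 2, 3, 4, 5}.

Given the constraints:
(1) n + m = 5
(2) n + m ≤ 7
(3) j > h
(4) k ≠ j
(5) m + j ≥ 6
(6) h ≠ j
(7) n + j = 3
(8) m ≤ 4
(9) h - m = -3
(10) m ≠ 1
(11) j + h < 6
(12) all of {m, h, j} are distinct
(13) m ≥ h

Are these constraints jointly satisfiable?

Satisfiable

Setting (m, n, k, j, h) = (4, 1, 1, 2, 1) satisfies everything: constraint 1: n + m = 5; constraint 2: n + m = 5; constraint 5: m + j = 6, and the others follow.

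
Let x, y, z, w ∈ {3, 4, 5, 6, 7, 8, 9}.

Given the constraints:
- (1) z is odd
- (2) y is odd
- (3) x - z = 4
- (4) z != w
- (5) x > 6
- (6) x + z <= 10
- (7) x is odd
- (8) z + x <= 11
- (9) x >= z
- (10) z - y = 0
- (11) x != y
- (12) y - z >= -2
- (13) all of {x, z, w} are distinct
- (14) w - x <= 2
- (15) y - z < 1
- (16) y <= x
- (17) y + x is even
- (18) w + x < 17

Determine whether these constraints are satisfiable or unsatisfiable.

Try x = 7, y = 3, z = 3, w = 9.
Check constraint 3: x - z = 4; constraint 6: x + z = 10; constraint 8: z + x = 10. The remaining constraints are straightforward to verify.

Satisfiable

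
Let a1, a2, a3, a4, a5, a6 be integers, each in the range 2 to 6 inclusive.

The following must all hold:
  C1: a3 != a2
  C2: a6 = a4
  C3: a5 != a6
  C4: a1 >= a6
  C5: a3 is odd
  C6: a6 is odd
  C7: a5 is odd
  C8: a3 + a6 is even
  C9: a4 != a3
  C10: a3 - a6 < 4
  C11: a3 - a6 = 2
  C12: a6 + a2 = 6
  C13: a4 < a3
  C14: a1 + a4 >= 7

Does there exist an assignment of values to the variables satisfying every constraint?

Satisfiable

Try a1 = 5, a2 = 3, a3 = 5, a4 = 3, a5 = 5, a6 = 3.
Check constraint 10: a3 - a6 = 2; constraint 11: a3 - a6 = 2. The remaining constraints are straightforward to verify.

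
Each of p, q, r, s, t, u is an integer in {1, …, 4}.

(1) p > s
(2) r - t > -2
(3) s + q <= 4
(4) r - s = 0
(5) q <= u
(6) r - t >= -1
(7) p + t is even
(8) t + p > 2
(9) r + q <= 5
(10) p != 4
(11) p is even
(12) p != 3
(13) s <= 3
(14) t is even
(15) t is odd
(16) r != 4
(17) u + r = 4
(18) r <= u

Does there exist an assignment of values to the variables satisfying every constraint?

Unsatisfiable

Constraint 11 makes p even and constraint 15 makes t odd, so p + t must be odd. Constraint 7 says p + t is even — contradiction.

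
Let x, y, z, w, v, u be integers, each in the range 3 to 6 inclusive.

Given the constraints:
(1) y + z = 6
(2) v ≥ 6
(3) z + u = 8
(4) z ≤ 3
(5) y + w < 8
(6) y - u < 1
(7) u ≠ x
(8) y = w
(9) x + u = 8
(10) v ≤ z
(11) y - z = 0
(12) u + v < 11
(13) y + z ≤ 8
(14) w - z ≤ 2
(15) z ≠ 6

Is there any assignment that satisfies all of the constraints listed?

Unsatisfiable

From constraint 2: v ≥ 6. From constraints 4 and 10: v ≤ z and z ≤ 3, so v ≤ 3. But 3 < 6, so no value of v works.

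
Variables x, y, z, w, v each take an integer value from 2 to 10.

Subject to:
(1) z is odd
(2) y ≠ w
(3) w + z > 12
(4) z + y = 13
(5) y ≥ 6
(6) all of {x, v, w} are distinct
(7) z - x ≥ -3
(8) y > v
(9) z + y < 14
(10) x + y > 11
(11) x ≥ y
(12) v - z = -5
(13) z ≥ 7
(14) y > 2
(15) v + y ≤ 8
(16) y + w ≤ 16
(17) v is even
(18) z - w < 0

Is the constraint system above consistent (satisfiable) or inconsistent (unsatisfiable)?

Satisfiable

Setting (x, y, z, w, v) = (7, 6, 7, 8, 2) satisfies everything: constraint 3: w + z = 15; constraint 4: z + y = 13; constraint 7: z - x = 0, and the others follow.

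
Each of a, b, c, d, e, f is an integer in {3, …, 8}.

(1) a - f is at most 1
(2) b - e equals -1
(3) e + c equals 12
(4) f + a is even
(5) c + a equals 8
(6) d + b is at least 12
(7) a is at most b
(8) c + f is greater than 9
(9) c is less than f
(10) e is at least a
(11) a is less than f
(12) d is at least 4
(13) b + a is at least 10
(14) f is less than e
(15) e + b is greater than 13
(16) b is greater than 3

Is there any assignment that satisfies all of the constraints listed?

Satisfiable

Take a = 4, b = 7, c = 4, d = 8, e = 8, f = 6. Then constraint 1: a - f = -2; constraint 2: b - e = -1; constraint 3: e + c = 12, and every other listed constraint is also met.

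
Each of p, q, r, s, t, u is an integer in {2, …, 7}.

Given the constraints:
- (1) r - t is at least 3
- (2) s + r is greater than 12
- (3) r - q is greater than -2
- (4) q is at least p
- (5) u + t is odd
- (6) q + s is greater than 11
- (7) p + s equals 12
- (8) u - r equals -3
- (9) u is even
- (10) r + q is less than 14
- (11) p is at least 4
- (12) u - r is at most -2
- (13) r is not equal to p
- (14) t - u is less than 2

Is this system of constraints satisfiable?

Satisfiable

Setting (p, q, r, s, t, u) = (6, 6, 7, 6, 3, 4) satisfies everything: constraint 1: r - t = 4; constraint 2: s + r = 13, and the others follow.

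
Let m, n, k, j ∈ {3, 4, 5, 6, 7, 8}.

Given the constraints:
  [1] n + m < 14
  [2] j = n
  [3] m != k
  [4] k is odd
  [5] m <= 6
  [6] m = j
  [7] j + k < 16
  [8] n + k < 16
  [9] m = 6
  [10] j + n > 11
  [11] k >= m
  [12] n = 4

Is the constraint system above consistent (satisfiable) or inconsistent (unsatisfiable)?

Constraint 9 fixes m = 6 and constraint 12 fixes n = 4. Constraints 2 and 6 give m = j = n, so m = n. But 6 ≠ 4 — contradiction.

Unsatisfiable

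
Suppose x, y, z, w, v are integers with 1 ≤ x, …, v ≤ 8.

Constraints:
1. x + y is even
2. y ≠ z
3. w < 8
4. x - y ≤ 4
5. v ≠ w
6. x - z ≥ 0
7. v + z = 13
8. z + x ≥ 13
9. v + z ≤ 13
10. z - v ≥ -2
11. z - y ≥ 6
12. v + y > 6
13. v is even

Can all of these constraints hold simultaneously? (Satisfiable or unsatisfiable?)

Unsatisfiable

Constraints 4, 6, and 11 give z − y ≥ 6, y − x ≥ -4, x − z ≥ 0.
Adding all 3 inequalities: the left sides telescope to 0, and the right sides sum to 6 + (-4) + 0 = 2. So 0 ≥ 2, which is false.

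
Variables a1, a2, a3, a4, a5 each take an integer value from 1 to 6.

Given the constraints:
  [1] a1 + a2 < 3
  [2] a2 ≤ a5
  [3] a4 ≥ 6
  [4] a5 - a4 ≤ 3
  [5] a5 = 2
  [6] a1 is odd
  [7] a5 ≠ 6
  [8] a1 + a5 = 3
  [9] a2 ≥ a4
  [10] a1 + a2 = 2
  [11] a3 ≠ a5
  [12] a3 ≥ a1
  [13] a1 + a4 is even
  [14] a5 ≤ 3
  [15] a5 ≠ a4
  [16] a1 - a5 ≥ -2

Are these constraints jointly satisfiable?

Unsatisfiable

From constraints 3 and 9: a2 ≥ a4 and a4 ≥ 6, so a2 ≥ 6. From constraints 2 and 14: a2 ≤ a5 and a5 ≤ 3, so a2 ≤ 3. But 3 < 6, so no value of a2 works.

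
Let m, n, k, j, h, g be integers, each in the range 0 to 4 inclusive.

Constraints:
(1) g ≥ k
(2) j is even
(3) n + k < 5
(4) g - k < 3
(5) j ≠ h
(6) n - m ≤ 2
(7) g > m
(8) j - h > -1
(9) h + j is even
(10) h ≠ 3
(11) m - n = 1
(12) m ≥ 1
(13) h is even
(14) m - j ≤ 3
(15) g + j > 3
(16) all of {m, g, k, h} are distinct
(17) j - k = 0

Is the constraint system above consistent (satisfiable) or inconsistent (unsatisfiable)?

Satisfiable

The assignment m = 3, n = 2, k = 2, j = 2, h = 0, g = 4 works:
  constraint 3 holds since n + k = 4.
  constraint 4 holds since g - k = 2.
  constraint 6 holds since n - m = -1.
The rest check out directly.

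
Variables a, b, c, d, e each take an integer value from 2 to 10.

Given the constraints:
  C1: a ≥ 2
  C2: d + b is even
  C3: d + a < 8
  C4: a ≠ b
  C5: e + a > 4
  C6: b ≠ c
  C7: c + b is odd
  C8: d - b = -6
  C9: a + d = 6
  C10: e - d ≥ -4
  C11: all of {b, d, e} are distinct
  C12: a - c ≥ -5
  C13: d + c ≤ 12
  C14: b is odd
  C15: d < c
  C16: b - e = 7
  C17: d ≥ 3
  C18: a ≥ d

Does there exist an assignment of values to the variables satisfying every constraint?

Satisfiable

Take a = 3, b = 9, c = 6, d = 3, e = 2. Then constraint 3: d + a = 6; constraint 5: e + a = 5; constraint 8: d - b = -6, and every other listed constraint is also met.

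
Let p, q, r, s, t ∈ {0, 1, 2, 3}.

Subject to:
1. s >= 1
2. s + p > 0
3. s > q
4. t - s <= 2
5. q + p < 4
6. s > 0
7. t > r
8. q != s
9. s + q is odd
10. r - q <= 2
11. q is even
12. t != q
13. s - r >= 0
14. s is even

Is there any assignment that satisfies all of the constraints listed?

Unsatisfiable

Constraint 14 makes s even and constraint 11 makes q even, so s + q must be even. Constraint 9 says s + q is odd — contradiction.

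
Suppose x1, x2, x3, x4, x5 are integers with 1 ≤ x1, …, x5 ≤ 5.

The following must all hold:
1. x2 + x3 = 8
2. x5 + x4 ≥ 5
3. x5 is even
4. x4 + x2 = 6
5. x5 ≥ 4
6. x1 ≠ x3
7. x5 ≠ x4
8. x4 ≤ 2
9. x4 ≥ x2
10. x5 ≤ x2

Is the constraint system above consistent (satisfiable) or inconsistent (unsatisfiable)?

From constraints 5 and 10: x2 ≥ x5 and x5 ≥ 4, so x2 ≥ 4. From constraints 8 and 9: x2 ≤ x4 and x4 ≤ 2, so x2 ≤ 2. But 2 < 4, so no value of x2 works.

Unsatisfiable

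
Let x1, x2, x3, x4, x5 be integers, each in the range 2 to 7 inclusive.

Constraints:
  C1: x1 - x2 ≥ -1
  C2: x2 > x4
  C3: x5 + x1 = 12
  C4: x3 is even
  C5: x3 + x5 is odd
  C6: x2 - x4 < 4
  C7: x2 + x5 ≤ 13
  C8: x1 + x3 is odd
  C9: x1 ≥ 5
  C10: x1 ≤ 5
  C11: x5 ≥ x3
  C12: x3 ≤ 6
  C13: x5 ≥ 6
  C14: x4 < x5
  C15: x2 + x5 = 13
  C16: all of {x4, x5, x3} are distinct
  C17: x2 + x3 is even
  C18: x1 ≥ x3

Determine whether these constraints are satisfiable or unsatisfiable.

The assignment x1 = 5, x2 = 6, x3 = 2, x4 = 4, x5 = 7 works:
  constraint 1 holds since x1 - x2 = -1.
  constraint 3 holds since x5 + x1 = 12.
  constraint 6 holds since x2 - x4 = 2.
The rest check out directly.

Satisfiable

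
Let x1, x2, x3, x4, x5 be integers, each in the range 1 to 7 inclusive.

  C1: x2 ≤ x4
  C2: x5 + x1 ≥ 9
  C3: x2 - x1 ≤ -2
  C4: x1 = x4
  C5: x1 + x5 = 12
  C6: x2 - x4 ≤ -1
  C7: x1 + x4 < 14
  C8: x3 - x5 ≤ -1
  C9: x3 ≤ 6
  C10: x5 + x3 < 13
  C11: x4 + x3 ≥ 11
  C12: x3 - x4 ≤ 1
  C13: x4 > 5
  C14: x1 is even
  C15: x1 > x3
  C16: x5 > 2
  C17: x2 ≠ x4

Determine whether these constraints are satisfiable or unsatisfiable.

Try x1 = 6, x2 = 3, x3 = 5, x4 = 6, x5 = 6.
Check constraint 2: x5 + x1 = 12; constraint 3: x2 - x1 = -3. The remaining constraints are straightforward to verify.

Satisfiable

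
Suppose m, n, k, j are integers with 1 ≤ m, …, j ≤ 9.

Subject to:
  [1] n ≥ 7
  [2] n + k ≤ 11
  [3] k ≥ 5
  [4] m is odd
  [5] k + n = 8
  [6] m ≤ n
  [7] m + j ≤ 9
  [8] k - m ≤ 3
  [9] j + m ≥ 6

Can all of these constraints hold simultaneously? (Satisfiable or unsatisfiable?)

Unsatisfiable

From constraint 1: n ≥ 7. From constraint 3: k ≥ 5. Hence n + k ≥ 12. But constraint 2 requires n + k ≤ 11, and 11 < 12. Contradiction.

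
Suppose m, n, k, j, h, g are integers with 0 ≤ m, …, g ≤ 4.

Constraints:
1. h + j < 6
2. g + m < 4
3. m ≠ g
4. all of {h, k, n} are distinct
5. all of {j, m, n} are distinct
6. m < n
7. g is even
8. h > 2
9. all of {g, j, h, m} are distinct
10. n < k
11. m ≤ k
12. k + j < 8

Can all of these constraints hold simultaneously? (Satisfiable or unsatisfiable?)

Try m = 0, n = 2, k = 4, j = 1, h = 3, g = 2.
Check constraint 1: h + j = 4; constraint 2: g + m = 2. The remaining constraints are straightforward to verify.

Satisfiable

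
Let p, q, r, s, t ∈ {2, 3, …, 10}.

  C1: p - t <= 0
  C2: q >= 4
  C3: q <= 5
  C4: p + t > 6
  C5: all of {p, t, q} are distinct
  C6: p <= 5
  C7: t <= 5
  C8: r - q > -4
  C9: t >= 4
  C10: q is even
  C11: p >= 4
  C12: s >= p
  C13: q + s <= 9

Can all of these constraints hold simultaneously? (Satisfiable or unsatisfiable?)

Unsatisfiable

Constraints 2, 3, 6, 7, 9, and 11 confine each of p, t, q to the 2 values {4, 5}.
Constraint 5 requires all 3 of them to be distinct, but only 2 values are available — impossible by the pigeonhole principle.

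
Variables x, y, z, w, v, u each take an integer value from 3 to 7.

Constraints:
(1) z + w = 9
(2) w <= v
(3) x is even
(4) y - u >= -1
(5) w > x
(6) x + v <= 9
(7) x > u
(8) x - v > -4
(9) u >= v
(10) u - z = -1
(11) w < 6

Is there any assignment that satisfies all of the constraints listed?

Unsatisfiable

Constraints 2, 5, 7, and 9 give u < x, x < w, w ≤ v, v ≤ u. Chaining: u < x < w ≤ v ≤ u, which forces u < u — impossible.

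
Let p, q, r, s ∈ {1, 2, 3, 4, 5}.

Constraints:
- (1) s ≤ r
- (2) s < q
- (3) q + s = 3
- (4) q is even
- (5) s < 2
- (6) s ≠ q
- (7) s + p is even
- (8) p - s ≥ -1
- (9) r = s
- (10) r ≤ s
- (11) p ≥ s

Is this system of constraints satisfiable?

The assignment p = 3, q = 2, r = 1, s = 1 works:
  constraint 3 holds since q + s = 3.
  constraint 8 holds since p - s = 2.
The rest check out directly.

Satisfiable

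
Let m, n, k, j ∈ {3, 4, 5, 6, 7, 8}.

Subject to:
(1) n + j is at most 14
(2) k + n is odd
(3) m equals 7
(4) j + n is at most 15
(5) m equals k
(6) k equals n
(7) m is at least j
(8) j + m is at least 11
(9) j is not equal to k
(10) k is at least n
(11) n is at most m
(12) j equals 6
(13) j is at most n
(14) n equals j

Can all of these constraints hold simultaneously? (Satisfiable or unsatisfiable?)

Constraint 3 fixes m = 7 and constraint 12 fixes j = 6. Constraints 5, 6, and 14 give m = k = n = j, so m = j. But 7 ≠ 6 — contradiction.

Unsatisfiable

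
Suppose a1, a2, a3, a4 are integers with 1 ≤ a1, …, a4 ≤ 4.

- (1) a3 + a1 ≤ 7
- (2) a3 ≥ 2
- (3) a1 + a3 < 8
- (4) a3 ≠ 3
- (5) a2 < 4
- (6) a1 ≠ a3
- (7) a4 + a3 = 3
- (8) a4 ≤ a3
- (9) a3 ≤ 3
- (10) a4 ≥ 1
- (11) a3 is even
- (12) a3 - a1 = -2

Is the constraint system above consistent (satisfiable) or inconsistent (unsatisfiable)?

Satisfiable

Take a1 = 4, a2 = 1, a3 = 2, a4 = 1. Then constraint 1: a3 + a1 = 6; constraint 3: a1 + a3 = 6, and every other listed constraint is also met.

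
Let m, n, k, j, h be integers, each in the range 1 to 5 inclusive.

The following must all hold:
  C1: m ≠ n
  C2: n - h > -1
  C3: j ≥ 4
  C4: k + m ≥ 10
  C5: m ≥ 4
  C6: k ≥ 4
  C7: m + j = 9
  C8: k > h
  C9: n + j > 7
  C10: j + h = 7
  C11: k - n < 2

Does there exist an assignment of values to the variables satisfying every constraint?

Setting (m, n, k, j, h) = (5, 4, 5, 4, 3) satisfies everything: constraint 2: n - h = 1; constraint 4: k + m = 10, and the others follow.

Satisfiable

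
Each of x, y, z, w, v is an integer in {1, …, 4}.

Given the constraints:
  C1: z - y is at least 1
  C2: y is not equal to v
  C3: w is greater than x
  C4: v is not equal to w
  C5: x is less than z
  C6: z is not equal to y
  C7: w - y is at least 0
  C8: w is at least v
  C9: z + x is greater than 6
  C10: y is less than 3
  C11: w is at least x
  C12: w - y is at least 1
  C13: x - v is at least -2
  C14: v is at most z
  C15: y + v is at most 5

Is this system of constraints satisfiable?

Satisfiable

Setting (x, y, z, w, v) = (3, 1, 4, 4, 3) satisfies everything: constraint 1: z - y = 3; constraint 7: w - y = 3, and the others follow.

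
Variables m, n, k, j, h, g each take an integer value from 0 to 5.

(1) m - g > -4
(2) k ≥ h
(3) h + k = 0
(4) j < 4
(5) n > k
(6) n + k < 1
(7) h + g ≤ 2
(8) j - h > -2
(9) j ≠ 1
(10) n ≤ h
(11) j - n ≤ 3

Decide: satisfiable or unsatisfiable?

Constraints 2, 5, and 10 give k < n, n ≤ h, h ≤ k. Chaining: k < n ≤ h ≤ k, which forces k < k — impossible.

Unsatisfiable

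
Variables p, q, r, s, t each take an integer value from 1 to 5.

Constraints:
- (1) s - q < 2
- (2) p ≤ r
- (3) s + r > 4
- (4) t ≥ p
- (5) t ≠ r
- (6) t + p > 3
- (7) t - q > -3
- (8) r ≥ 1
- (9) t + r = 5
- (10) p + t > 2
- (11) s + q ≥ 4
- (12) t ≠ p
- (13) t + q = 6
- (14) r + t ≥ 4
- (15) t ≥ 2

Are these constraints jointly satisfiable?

One satisfying assignment is p = 1, q = 3, r = 2, s = 3, t = 3.
For the less obvious constraints — constraint 1: s - q = 0; constraint 3: s + r = 5; constraint 6: t + p = 4 — and the others hold by inspection.

Satisfiable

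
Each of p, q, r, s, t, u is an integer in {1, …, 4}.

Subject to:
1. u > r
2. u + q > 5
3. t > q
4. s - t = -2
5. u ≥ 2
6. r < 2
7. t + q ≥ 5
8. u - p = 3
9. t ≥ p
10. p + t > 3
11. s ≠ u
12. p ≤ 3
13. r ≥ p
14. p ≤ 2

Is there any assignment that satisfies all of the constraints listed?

Satisfiable

Take p = 1, q = 2, r = 1, s = 1, t = 3, u = 4. Then constraint 2: u + q = 6; constraint 4: s - t = -2, and every other listed constraint is also met.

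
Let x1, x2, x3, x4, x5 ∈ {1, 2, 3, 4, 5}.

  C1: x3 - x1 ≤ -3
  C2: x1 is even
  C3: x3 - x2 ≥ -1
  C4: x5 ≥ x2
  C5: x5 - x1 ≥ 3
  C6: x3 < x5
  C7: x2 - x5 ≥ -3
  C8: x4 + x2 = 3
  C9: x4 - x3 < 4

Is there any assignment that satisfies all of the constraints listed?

Unsatisfiable

Constraints 1, 3, 5, and 7 give x1 − x3 ≥ 3, x3 − x2 ≥ -1, x2 − x5 ≥ -3, x5 − x1 ≥ 3.
Adding all 4 inequalities: the left sides telescope to 0, and the right sides sum to 3 + (-1) + (-3) + 3 = 2. So 0 ≥ 2, which is false.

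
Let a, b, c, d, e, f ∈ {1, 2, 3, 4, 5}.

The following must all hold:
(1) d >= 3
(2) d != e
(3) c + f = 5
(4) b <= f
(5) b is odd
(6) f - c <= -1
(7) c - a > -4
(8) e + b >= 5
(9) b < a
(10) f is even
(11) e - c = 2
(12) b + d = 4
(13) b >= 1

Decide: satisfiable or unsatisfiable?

Satisfiable

Setting (a, b, c, d, e, f) = (5, 1, 3, 3, 5, 2) satisfies everything: constraint 3: c + f = 5; constraint 6: f - c = -1, and the others follow.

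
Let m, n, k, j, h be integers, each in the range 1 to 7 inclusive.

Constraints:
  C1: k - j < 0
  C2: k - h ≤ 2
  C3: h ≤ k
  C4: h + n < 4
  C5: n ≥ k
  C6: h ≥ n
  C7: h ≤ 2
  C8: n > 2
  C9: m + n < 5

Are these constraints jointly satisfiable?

Unsatisfiable

From constraint 8: n ≥ 3. From constraints 6 and 7: n ≤ h and h ≤ 2, so n ≤ 2. But 2 < 3, so no value of n works.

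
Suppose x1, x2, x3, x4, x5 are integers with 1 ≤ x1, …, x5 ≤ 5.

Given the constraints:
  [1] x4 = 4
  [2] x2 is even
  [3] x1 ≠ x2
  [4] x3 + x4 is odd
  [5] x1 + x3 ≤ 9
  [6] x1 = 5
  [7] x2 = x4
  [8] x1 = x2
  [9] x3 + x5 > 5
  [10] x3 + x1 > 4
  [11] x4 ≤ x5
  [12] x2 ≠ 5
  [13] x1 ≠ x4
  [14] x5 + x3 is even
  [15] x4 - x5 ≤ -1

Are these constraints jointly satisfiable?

Unsatisfiable

Constraint 6 fixes x1 = 5 and constraint 1 fixes x4 = 4. Constraints 7 and 8 give x1 = x2 = x4, so x1 = x4. But 5 ≠ 4 — contradiction.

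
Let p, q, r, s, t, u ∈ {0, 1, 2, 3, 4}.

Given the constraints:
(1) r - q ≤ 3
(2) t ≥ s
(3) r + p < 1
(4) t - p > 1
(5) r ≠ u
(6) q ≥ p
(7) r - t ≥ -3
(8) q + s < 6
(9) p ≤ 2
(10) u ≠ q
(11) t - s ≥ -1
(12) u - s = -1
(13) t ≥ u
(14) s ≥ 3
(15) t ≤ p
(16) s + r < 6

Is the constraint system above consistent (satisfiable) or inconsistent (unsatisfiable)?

Unsatisfiable

From constraints 2 and 14: t ≥ s and s ≥ 3, so t ≥ 3. From constraints 9 and 15: t ≤ p and p ≤ 2, so t ≤ 2. But 2 < 3, so no value of t works.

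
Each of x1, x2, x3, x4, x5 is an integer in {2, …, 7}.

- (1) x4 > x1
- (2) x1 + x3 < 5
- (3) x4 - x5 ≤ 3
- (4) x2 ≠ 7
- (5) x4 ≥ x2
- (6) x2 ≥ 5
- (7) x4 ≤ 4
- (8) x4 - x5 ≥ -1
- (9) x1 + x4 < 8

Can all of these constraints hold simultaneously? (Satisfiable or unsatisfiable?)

From constraint 6: x2 ≥ 5. From constraints 5 and 7: x2 ≤ x4 and x4 ≤ 4, so x2 ≤ 4. But 4 < 5, so no value of x2 works.

Unsatisfiable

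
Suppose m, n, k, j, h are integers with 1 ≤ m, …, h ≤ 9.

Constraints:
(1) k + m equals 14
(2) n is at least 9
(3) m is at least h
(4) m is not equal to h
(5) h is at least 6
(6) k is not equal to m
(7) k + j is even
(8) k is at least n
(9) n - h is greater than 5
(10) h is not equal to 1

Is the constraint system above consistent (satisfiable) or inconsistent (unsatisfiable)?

From constraints 2 and 8: k ≥ n ≥ 9. From constraints 3 and 5: m ≥ h ≥ 6. Hence k + m ≥ 15. But constraint 1 requires k + m = 14, and 14 < 15. Contradiction.

Unsatisfiable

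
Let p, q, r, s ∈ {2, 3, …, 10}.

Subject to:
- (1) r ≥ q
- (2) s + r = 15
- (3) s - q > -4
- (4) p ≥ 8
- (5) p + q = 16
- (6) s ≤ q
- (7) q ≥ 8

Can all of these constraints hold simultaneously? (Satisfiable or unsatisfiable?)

Satisfiable

One satisfying assignment is p = 8, q = 8, r = 8, s = 7.
For the less obvious constraints — constraint 2: s + r = 15; constraint 3: s - q = -1; constraint 5: p + q = 16 — and the others hold by inspection.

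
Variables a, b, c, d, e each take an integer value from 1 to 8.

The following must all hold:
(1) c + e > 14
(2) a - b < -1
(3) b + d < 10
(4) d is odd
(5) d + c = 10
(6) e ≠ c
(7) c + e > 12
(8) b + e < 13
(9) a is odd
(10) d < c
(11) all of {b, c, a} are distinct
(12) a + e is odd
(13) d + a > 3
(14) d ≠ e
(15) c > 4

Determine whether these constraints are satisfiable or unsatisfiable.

Satisfiable

Take a = 1, b = 4, c = 7, d = 3, e = 8. Then constraint 1: c + e = 15; constraint 2: a - b = -3, and every other listed constraint is also met.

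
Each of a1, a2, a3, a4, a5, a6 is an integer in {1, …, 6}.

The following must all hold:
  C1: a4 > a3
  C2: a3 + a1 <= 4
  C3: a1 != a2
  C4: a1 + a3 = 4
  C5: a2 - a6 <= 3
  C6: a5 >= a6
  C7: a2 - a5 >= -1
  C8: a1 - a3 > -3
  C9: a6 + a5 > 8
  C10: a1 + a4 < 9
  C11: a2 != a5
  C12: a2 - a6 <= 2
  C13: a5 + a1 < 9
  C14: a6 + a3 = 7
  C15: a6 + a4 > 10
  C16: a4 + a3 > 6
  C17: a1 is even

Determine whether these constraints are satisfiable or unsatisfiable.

One satisfying assignment is a1 = 2, a2 = 6, a3 = 2, a4 = 6, a5 = 5, a6 = 5.
For the less obvious constraints — constraint 2: a3 + a1 = 4; constraint 4: a1 + a3 = 4; constraint 5: a2 - a6 = 1 — and the others hold by inspection.

Satisfiable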